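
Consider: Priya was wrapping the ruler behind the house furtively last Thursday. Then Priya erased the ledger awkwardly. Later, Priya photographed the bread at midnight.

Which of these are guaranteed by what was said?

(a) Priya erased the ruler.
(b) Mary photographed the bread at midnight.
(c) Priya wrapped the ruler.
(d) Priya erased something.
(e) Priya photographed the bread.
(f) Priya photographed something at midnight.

(d), (e), (f)

(a) Not entailed — Priya erased the ledger, not the ruler; the ruler belongs to the wrapping event.
(b) Not entailed — the passage has Priya photographing the bread, not Mary.
(c) Not entailed — 'was wrapping' is progressive on an accomplishment; it does not entail the completed 'wrapped'.
(d) Entailed — dropping 'awkwardly' and generalizing the patient leaves a sub-description the original still satisfies.
(e) Entailed — this follows by dropping conjuncts from the photographing event's description.
(f) Entailed — generalizing the patient leaves a sub-description the original still satisfies.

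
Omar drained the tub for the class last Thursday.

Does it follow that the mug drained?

no

Nothing is said about any mug; only the tub is affected.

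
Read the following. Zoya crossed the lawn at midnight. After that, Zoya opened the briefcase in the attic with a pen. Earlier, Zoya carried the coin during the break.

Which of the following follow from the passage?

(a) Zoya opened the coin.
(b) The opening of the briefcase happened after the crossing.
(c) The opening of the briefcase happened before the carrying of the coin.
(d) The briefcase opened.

(a) Not entailed — Zoya opened the briefcase, not the coin; the coin belongs to the carrying event.
(b) Entailed — the narrative places the crossing before the opening.
(c) Not entailed — the narrative places the carrying before the opening, not after.
(d) Entailed — 'Zoya opened the briefcase' is causative; it entails the inchoative 'the briefcase opened'.

(b), (d)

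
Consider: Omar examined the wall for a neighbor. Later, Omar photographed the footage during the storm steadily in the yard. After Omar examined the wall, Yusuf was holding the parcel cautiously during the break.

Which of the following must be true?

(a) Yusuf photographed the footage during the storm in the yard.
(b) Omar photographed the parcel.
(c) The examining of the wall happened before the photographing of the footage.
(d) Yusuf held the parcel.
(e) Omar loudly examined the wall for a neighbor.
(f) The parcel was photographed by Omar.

(a) Not entailed — the passage has Omar photographing the footage, not Yusuf.
(b) Not entailed — Omar photographed the footage, not the parcel; the parcel belongs to the holding event.
(c) Entailed — the narrative places the examining before the photographing.
(d) Entailed — 'hold' is an activity; 'was holding' entails that some holding happened, so 'held' holds.
(e) Not entailed — 'loudly' adds information not in the original event.
(f) Not entailed — Omar photographed the footage, not the parcel; the parcel belongs to the holding event.

(c), (d)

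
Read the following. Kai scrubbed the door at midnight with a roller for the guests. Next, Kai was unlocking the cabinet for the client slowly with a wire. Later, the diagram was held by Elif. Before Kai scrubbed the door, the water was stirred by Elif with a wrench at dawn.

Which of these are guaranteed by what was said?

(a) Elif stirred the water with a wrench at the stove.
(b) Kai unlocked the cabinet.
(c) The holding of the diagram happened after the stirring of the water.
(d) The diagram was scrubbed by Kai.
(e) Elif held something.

(a) Not entailed — 'at the stove' adds information not in the original event.
(b) Not entailed — 'was unlocking' is progressive on an accomplishment; it does not entail the completed 'unlocked'.
(c) Entailed — the narrative places the stirring before the holding.
(d) Not entailed — Kai scrubbed the door, not the diagram; the diagram belongs to the holding event.
(e) Entailed — the original entails any weakening of itself; this just generalizes the patient.

(c), (e)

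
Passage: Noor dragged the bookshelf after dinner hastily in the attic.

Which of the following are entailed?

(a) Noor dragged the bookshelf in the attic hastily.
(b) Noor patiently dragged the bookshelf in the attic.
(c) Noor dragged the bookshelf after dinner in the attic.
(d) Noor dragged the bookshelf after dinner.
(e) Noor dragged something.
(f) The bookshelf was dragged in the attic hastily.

(a), (c), (d), (e), (f)

(a) Entailed — the original entails any weakening of itself; this just drops 'after dinner'.
(b) Not entailed — 'patiently' adds a manner not in (and inconsistent with) the original.
(c) Entailed — every conjunct here is already in the original dragging event.
(d) Entailed — this follows by dropping conjuncts from the dragging event's description.
(e) Entailed — this follows by dropping conjuncts from the dragging event's description.
(f) Entailed — this follows by dropping conjuncts from the dragging event's description.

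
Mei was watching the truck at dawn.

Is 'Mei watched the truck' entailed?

'watch' is atelic; if Mei was watching the truck, then Mei watched the truck (for some time).

yes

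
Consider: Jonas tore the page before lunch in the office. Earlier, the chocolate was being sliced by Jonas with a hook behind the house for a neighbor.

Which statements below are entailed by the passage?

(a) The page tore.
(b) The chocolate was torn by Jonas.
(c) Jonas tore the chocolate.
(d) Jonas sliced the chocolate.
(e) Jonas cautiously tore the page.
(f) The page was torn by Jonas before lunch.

(a), (f)

(a) Entailed — 'Jonas tore the page' is causative; it entails the inchoative 'the page tore'.
(b) Not entailed — Jonas tore the page, not the chocolate; the chocolate belongs to the slicing event.
(c) Not entailed — Jonas tore the page, not the chocolate; the chocolate belongs to the slicing event.
(d) Not entailed — 'was slicing' is progressive on an accomplishment; it does not entail the completed 'sliced'.
(e) Not entailed — 'cautiously' adds information not in the original event.
(f) Entailed — the original entails any weakening of itself; this just drops 'in the office'.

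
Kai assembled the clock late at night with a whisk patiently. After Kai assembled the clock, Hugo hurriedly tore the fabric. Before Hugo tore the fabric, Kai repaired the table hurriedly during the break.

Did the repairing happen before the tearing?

yes

The narrative orders the repairing before the tearing.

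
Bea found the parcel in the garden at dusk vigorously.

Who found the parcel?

Bea

'Bea' marks the agent of the finding event.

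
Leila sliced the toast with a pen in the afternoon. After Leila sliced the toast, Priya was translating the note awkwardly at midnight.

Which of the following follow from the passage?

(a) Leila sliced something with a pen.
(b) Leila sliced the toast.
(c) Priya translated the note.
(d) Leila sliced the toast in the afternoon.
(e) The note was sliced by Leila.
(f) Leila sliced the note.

(a), (b), (d)

(a) Entailed — the original entails any weakening of itself; this just drops 'in the afternoon' and generalizes the patient.
(b) Entailed — the original entails any weakening of itself; this just drops 'in the afternoon', 'with a pen'.
(c) Not entailed — 'was translating' is progressive on an accomplishment; it does not entail the completed 'translated'.
(d) Entailed — every conjunct here is already in the original slicing event.
(e) Not entailed — Leila sliced the toast, not the note; the note belongs to the translating event.
(f) Not entailed — Leila sliced the toast, not the note; the note belongs to the translating event.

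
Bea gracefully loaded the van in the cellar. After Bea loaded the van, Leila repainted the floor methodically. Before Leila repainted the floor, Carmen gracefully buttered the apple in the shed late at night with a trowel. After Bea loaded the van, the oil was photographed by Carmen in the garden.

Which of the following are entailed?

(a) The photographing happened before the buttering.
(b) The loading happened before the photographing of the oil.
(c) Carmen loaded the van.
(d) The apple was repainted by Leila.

(a) Not entailed — the narrative doesn't order the photographing relative to the buttering.
(b) Entailed — the narrative places the loading before the photographing.
(c) Not entailed — the passage has Bea loading the van, not Carmen.
(d) Not entailed — Leila repainted the floor, not the apple; the apple belongs to the buttering event.

(b)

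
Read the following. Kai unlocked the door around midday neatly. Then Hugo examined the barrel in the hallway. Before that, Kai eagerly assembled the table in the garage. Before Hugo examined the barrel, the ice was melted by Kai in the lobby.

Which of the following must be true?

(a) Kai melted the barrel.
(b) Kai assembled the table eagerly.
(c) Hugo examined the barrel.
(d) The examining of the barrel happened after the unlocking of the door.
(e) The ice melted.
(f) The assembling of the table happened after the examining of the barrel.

(b), (c), (d), (e)

(a) Not entailed — Kai melted the ice, not the barrel; the barrel belongs to the examining event.
(b) Entailed — every conjunct here is already in the original assembling event.
(c) Entailed — every conjunct here is already in the original examining event.
(d) Entailed — the narrative places the unlocking before the examining.
(e) Entailed — 'Kai melted the ice' is causative; it entails the inchoative 'the ice melted'.
(f) Not entailed — the narrative places the assembling before the examining, not after.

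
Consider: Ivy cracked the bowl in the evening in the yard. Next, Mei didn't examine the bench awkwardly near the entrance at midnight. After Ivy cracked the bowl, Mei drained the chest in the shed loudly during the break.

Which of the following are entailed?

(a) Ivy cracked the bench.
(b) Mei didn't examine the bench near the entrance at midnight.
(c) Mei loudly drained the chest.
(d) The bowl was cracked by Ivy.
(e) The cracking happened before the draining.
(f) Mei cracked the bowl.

(a) Not entailed — Ivy cracked the bowl, not the bench; the bench belongs to the examining event.
(b) Not entailed — dropping 'awkwardly' under negation is not valid — the original leaves open that Mei examined the bench some other way.
(c) Entailed — this follows by dropping conjuncts from the draining event's description.
(d) Entailed — this follows by dropping conjuncts from the cracking event's description.
(e) Entailed — the narrative places the cracking before the draining.
(f) Not entailed — the passage has Ivy cracking the bowl, not Mei.

(c), (d), (e)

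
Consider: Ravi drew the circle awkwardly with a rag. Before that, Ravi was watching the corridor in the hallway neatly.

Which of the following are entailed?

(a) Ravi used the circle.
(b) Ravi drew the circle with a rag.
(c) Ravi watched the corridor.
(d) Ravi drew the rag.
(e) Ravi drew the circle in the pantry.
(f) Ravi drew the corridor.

(a) Not entailed — the circle is the patient, not an instrument — Ravi used a rag.
(b) Entailed — this follows by dropping conjuncts from the drawing event's description.
(c) Entailed — 'watch' is an activity; 'was watching' entails that some watching happened, so 'watched' holds.
(d) Not entailed — the rag is the instrument, not what was drawn.
(e) Not entailed — 'in the pantry' adds information not in the original event.
(f) Not entailed — Ravi drew the circle, not the corridor; the corridor belongs to the watching event.

(b), (c)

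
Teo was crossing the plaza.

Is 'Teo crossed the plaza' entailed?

'was crossing' is progressive; for an accomplishment like 'cross the plaza', it doesn't entail completion.

no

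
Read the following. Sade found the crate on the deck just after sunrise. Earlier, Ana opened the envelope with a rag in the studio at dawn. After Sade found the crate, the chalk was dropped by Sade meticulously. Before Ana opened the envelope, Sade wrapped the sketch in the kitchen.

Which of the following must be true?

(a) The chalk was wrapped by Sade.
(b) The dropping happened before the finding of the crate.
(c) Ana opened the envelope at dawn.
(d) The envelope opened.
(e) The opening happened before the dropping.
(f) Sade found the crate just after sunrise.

(a) Not entailed — Sade wrapped the sketch, not the chalk; the chalk belongs to the dropping event.
(b) Not entailed — the narrative places the finding before the dropping, not after.
(c) Entailed — the original entails any weakening of itself; this just drops 'with a rag', 'in the studio'.
(d) Entailed — 'Ana opened the envelope' is causative; it entails the inchoative 'the envelope opened'.
(e) Entailed — the narrative places the opening before the dropping.
(f) Entailed — this follows by dropping conjuncts from the finding event's description.

(c), (d), (e), (f)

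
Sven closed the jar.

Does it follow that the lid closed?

Nothing is said about any lid; only the jar is affected.

no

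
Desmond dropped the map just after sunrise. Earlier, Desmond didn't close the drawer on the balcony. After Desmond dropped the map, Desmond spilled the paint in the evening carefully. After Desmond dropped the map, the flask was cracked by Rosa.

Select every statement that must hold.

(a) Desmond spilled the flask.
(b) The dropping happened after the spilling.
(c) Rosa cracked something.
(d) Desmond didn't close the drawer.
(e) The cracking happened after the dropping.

(a) Not entailed — Desmond spilled the paint, not the flask; the flask belongs to the cracking event.
(b) Not entailed — the narrative places the dropping before the spilling, not after.
(c) Entailed — generalizing the patient leaves a sub-description the original still satisfies.
(d) Not entailed — dropping 'on the balcony' under negation is not valid — the original leaves open that Desmond closed the drawer some other way.
(e) Entailed — the narrative places the dropping before the cracking.

(c), (e)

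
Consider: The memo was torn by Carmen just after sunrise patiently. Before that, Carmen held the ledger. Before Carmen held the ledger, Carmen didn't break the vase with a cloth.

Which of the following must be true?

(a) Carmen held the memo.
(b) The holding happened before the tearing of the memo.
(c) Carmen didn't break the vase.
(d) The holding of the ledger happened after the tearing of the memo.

(a) Not entailed — Carmen held the ledger, not the memo; the memo belongs to the tearing event.
(b) Entailed — the narrative places the holding before the tearing.
(c) Not entailed — dropping 'with a cloth' under negation is not valid — the original leaves open that Carmen broke the vase some other way.
(d) Not entailed — the narrative places the holding before the tearing, not after.

(b)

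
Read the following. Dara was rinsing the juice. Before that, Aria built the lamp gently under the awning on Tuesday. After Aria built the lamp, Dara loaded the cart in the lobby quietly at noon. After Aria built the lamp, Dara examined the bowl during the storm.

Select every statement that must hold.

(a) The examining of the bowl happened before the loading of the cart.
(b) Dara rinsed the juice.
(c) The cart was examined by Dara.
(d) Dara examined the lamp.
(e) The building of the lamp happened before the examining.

(a) Not entailed — the narrative doesn't order the examining relative to the loading.
(b) Entailed — 'rinse' is an activity; 'was rinsing' entails that some rinsing happened, so 'rinsed' holds.
(c) Not entailed — Dara examined the bowl, not the cart; the cart belongs to the loading event.
(d) Not entailed — Dara examined the bowl, not the lamp; the lamp belongs to the building event.
(e) Entailed — the narrative places the building before the examining.

(b), (e)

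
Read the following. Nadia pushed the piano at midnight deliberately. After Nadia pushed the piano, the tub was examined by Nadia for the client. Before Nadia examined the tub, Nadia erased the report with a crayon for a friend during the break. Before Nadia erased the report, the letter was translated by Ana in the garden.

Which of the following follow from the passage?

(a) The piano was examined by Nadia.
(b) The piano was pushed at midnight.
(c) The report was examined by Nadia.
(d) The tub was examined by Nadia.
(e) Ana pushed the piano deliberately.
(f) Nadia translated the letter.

(b), (d)

(a) Not entailed — Nadia examined the tub, not the piano; the piano belongs to the pushing event.
(b) Entailed — this follows by dropping conjuncts from the pushing event's description.
(c) Not entailed — Nadia examined the tub, not the report; the report belongs to the erasing event.
(d) Entailed — this follows by dropping conjuncts from the examining event's description.
(e) Not entailed — the passage has Nadia pushing the piano, not Ana.
(f) Not entailed — the passage has Ana translating the letter, not Nadia.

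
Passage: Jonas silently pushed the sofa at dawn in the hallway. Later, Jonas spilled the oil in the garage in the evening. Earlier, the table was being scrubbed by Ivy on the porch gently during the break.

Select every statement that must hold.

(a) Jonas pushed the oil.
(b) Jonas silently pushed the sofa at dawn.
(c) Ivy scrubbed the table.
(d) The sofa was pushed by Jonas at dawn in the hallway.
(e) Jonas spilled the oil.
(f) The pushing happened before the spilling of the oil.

(b), (c), (d), (e), (f)

(a) Not entailed — Jonas pushed the sofa, not the oil; the oil belongs to the spilling event.
(b) Entailed — this follows by dropping conjuncts from the pushing event's description.
(c) Entailed — 'scrub' is an activity; 'was scrubbing' entails that some scrubbing happened, so 'scrubbed' holds.
(d) Entailed — this follows by dropping conjuncts from the pushing event's description.
(e) Entailed — every conjunct here is already in the original spilling event.
(f) Entailed — the narrative places the pushing before the spilling.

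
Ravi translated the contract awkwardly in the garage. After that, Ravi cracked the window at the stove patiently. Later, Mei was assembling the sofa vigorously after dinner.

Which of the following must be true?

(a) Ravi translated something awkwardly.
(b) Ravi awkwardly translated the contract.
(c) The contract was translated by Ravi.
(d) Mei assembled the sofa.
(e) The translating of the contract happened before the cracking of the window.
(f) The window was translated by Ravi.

(a), (b), (c), (e)

(a) Entailed — this follows by dropping conjuncts from the translating event's description.
(b) Entailed — dropping 'in the garage' leaves a sub-description the original still satisfies.
(c) Entailed — the original entails any weakening of itself; this just drops 'in the garage', 'awkwardly'.
(d) Not entailed — 'was assembling' is progressive on an accomplishment; it does not entail the completed 'assembled'.
(e) Entailed — the narrative places the translating before the cracking.
(f) Not entailed — Ravi translated the contract, not the window; the window belongs to the cracking event.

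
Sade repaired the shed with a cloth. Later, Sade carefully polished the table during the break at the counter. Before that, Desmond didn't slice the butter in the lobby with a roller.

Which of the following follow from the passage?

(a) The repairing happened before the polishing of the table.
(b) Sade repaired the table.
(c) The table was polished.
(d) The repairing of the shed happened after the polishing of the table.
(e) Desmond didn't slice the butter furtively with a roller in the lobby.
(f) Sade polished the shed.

(a), (c), (e)

(a) Entailed — the narrative places the repairing before the polishing.
(b) Not entailed — Sade repaired the shed, not the table; the table belongs to the polishing event.
(c) Entailed — every conjunct here is already in the original polishing event.
(d) Not entailed — the narrative places the repairing before the polishing, not after.
(e) Entailed — under negation, adding a further restriction is entailed: if no such slicing event occurred, none occurred furtively either.
(f) Not entailed — Sade polished the table, not the shed; the shed belongs to the repairing event.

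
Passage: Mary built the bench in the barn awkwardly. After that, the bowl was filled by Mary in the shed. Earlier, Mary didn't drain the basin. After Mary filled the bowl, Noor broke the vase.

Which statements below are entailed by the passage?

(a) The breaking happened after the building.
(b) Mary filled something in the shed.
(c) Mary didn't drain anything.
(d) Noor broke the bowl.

(a), (b)

(a) Entailed — the narrative places the building before the breaking.
(b) Entailed — generalizing the patient leaves a sub-description the original still satisfies.
(c) Not entailed — the original only denies this specific event; Mary may have drained something else.
(d) Not entailed — Noor broke the vase, not the bowl; the bowl belongs to the filling event.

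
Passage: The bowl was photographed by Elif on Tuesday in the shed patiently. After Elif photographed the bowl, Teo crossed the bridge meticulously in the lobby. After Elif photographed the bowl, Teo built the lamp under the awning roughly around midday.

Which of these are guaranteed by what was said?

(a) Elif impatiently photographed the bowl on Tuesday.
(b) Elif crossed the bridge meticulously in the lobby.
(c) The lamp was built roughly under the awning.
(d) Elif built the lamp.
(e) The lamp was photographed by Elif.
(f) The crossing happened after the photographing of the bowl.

(c), (f)

(a) Not entailed — 'impatiently' adds a manner not in (and inconsistent with) the original.
(b) Not entailed — the passage has Teo crossing the bridge, not Elif.
(c) Entailed — this follows by dropping conjuncts from the building event's description.
(d) Not entailed — the passage has Teo building the lamp, not Elif.
(e) Not entailed — Elif photographed the bowl, not the lamp; the lamp belongs to the building event.
(f) Entailed — the narrative places the photographing before the crossing.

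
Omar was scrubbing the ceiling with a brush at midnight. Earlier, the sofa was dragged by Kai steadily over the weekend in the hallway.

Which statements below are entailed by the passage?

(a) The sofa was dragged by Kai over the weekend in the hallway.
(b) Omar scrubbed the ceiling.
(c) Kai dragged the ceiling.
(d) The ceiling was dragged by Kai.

(a) Entailed — this follows by dropping conjuncts from the dragging event's description.
(b) Entailed — 'scrub' is an activity; 'was scrubbing' entails that some scrubbing happened, so 'scrubbed' holds.
(c) Not entailed — Kai dragged the sofa, not the ceiling; the ceiling belongs to the scrubbing event.
(d) Not entailed — Kai dragged the sofa, not the ceiling; the ceiling belongs to the scrubbing event.

(a), (b)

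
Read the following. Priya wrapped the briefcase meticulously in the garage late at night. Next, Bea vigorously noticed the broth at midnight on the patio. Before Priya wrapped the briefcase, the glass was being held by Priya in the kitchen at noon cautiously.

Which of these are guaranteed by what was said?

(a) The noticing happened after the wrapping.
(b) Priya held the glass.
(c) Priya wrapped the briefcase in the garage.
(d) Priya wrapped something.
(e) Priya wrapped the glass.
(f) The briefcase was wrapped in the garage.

(a), (b), (c), (d), (f)

(a) Entailed — the narrative places the wrapping before the noticing.
(b) Entailed — 'hold' is an activity; 'was holding' entails that some holding happened, so 'held' holds.
(c) Entailed — this follows by dropping conjuncts from the wrapping event's description.
(d) Entailed — dropping 'late at night', 'meticulously', 'in the garage' and generalizing the patient leaves a sub-description the original still satisfies.
(e) Not entailed — Priya wrapped the briefcase, not the glass; the glass belongs to the holding event.
(f) Entailed — the original entails any weakening of itself; this just drops 'late at night', 'meticulously' and generalizes the agent.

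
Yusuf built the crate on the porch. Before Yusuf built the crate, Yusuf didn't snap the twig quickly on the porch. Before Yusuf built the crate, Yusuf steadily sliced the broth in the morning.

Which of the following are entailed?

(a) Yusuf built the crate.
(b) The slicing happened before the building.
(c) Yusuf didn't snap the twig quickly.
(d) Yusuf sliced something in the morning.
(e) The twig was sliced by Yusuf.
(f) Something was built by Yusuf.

(a) Entailed — the original entails any weakening of itself; this just drops 'on the porch'.
(b) Entailed — the narrative places the slicing before the building.
(c) Not entailed — dropping 'on the porch' under negation is not valid — the original leaves open that Yusuf snapped the twig some other way.
(d) Entailed — every conjunct here is already in the original slicing event.
(e) Not entailed — Yusuf sliced the broth, not the twig; the twig belongs to the snapping event.
(f) Entailed — this follows by dropping conjuncts from the building event's description.

(a), (b), (d), (f)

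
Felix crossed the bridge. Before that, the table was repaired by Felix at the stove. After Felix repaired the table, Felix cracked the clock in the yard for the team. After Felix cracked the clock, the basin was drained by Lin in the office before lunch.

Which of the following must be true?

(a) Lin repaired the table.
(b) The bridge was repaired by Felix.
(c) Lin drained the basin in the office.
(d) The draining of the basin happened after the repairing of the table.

(a) Not entailed — the passage has Felix repairing the table, not Lin.
(b) Not entailed — Felix repaired the table, not the bridge; the bridge belongs to the crossing event.
(c) Entailed — dropping 'before lunch' leaves a sub-description the original still satisfies.
(d) Entailed — the narrative places the repairing before the draining.

(c), (d)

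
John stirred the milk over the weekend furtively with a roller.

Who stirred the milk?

'John' marks the agent of the stirring event.

John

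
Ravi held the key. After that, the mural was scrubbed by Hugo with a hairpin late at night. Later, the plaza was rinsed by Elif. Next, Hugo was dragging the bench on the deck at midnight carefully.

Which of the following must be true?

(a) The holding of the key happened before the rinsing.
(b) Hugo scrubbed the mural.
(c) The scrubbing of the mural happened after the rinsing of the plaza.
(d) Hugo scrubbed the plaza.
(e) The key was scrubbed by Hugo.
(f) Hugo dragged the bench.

(a) Entailed — the narrative places the holding before the rinsing.
(b) Entailed — dropping 'late at night', 'with a hairpin' leaves a sub-description the original still satisfies.
(c) Not entailed — the narrative places the scrubbing before the rinsing, not after.
(d) Not entailed — Hugo scrubbed the mural, not the plaza; the plaza belongs to the rinsing event.
(e) Not entailed — Hugo scrubbed the mural, not the key; the key belongs to the holding event.
(f) Entailed — 'drag' is an activity; 'was dragging' entails that some dragging happened, so 'dragged' holds.

(a), (b), (f)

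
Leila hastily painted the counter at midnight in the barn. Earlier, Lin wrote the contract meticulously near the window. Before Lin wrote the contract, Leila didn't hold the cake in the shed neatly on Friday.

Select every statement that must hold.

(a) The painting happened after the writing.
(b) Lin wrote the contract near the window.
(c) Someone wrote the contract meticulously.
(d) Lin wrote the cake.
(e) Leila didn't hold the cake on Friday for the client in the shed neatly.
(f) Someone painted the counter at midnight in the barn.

(a), (b), (c), (e), (f)

(a) Entailed — the narrative places the writing before the painting.
(b) Entailed — every conjunct here is already in the original writing event.
(c) Entailed — every conjunct here is already in the original writing event.
(d) Not entailed — Lin wrote the contract, not the cake; the cake belongs to the holding event.
(e) Entailed — under negation, adding a further restriction is entailed: if no such holding event occurred, none occurred for the client either.
(f) Entailed — the original entails any weakening of itself; this just drops 'hastily' and generalizes the agent.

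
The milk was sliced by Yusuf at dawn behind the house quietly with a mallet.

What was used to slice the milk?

a mallet

'with a mallet' marks the instrument of the slicing event.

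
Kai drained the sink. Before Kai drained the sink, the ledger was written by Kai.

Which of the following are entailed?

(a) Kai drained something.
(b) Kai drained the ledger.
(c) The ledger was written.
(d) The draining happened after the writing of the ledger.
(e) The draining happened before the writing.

(a), (c), (d)

(a) Entailed — the original entails any weakening of itself; this just generalizes the patient.
(b) Not entailed — Kai drained the sink, not the ledger; the ledger belongs to the writing event.
(c) Entailed — every conjunct here is already in the original writing event.
(d) Entailed — the narrative places the writing before the draining.
(e) Not entailed — the narrative places the writing before the draining, not after.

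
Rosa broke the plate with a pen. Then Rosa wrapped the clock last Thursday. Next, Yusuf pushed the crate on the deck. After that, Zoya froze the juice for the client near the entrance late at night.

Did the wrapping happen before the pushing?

yes

The narrative orders the wrapping before the pushing.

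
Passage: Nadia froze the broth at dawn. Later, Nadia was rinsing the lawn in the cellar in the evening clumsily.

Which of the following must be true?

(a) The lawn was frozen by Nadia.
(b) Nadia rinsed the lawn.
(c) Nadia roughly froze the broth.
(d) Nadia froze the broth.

(a) Not entailed — Nadia froze the broth, not the lawn; the lawn belongs to the rinsing event.
(b) Entailed — 'rinse' is an activity; 'was rinsing' entails that some rinsing happened, so 'rinsed' holds.
(c) Not entailed — 'roughly' adds information not in the original event.
(d) Entailed — the original entails any weakening of itself; this just drops 'at dawn'.

(b), (d)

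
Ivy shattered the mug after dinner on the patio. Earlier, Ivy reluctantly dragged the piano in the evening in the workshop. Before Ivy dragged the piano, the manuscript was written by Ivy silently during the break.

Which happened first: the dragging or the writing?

The connectives place the writing before the dragging.

the writing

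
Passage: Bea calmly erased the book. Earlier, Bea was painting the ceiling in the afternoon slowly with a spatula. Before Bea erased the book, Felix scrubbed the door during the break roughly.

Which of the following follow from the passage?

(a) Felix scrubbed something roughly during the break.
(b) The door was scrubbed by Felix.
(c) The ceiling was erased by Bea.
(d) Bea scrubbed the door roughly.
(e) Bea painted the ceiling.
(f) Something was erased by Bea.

(a), (b), (f)

(a) Entailed — generalizing the patient leaves a sub-description the original still satisfies.
(b) Entailed — dropping 'roughly', 'during the break' leaves a sub-description the original still satisfies.
(c) Not entailed — Bea erased the book, not the ceiling; the ceiling belongs to the painting event.
(d) Not entailed — the passage has Felix scrubbing the door, not Bea.
(e) Not entailed — 'was painting' is progressive on an accomplishment; it does not entail the completed 'painted'.
(f) Entailed — this follows by dropping conjuncts from the erasing event's description.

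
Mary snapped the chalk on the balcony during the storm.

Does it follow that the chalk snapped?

yes

'Mary snapped the chalk' is the causative; it entails the inchoative 'the chalk snapped'.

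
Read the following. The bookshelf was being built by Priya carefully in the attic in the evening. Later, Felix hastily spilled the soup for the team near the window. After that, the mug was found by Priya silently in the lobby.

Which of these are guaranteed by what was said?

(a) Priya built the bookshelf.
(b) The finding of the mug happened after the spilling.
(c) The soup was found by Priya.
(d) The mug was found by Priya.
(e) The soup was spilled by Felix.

(b), (d), (e)

(a) Not entailed — 'was building' is progressive on an accomplishment; it does not entail the completed 'built'.
(b) Entailed — the narrative places the spilling before the finding.
(c) Not entailed — Priya found the mug, not the soup; the soup belongs to the spilling event.
(d) Entailed — the original entails any weakening of itself; this just drops 'silently', 'in the lobby'.
(e) Entailed — this follows by dropping conjuncts from the spilling event's description.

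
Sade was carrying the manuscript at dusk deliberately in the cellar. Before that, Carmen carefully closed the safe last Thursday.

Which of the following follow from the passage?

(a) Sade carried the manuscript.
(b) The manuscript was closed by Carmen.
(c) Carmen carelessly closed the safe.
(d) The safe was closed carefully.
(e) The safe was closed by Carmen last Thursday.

(a), (d), (e)

(a) Entailed — 'carry' is an activity; 'was carrying' entails that some carrying happened, so 'carried' holds.
(b) Not entailed — Carmen closed the safe, not the manuscript; the manuscript belongs to the carrying event.
(c) Not entailed — 'carelessly' adds a manner not in (and inconsistent with) the original.
(d) Entailed — the original entails any weakening of itself; this just drops 'last Thursday' and generalizes the agent.
(e) Entailed — dropping 'carefully' leaves a sub-description the original still satisfies.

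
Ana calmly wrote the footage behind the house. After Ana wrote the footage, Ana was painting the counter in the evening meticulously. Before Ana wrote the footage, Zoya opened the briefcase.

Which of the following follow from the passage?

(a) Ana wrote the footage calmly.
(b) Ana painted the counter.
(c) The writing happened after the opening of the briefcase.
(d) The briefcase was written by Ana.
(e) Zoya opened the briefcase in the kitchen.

(a), (c)

(a) Entailed — this follows by dropping conjuncts from the writing event's description.
(b) Not entailed — 'was painting' is progressive on an accomplishment; it does not entail the completed 'painted'.
(c) Entailed — the narrative places the opening before the writing.
(d) Not entailed — Ana wrote the footage, not the briefcase; the briefcase belongs to the opening event.
(e) Not entailed — 'in the kitchen' adds information not in the original event.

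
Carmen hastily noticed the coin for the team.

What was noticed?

the coin

'the coin' marks the patient of the noticing event.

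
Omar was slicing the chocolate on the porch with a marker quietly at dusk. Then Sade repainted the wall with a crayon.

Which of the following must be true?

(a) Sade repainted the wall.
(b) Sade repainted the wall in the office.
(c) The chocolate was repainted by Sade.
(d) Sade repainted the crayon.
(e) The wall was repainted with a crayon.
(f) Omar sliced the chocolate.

(a), (e)

(a) Entailed — every conjunct here is already in the original repainting event.
(b) Not entailed — 'in the office' adds information not in the original event.
(c) Not entailed — Sade repainted the wall, not the chocolate; the chocolate belongs to the slicing event.
(d) Not entailed — the crayon is the instrument, not what was repainted.
(e) Entailed — every conjunct here is already in the original repainting event.
(f) Not entailed — 'was slicing' is progressive on an accomplishment; it does not entail the completed 'sliced'.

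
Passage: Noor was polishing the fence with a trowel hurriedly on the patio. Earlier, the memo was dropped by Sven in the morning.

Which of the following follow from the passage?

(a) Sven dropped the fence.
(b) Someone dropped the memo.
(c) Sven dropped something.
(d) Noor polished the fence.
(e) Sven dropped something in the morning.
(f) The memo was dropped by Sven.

(a) Not entailed — Sven dropped the memo, not the fence; the fence belongs to the polishing event.
(b) Entailed — the original entails any weakening of itself; this just drops 'in the morning' and generalizes the agent.
(c) Entailed — every conjunct here is already in the original dropping event.
(d) Entailed — 'polish' is an activity; 'was polishing' entails that some polishing happened, so 'polished' holds.
(e) Entailed — this follows by dropping conjuncts from the dropping event's description.
(f) Entailed — the original entails any weakening of itself; this just drops 'in the morning'.

(b), (c), (d), (e), (f)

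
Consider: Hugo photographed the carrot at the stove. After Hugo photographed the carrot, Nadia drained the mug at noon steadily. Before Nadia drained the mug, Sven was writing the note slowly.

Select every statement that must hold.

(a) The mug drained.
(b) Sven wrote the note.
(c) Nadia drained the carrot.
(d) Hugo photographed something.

(a) Entailed — 'Nadia drained the mug' is causative; it entails the inchoative 'the mug drained'.
(b) Not entailed — 'was writing' is progressive on an accomplishment; it does not entail the completed 'wrote'.
(c) Not entailed — Nadia drained the mug, not the carrot; the carrot belongs to the photographing event.
(d) Entailed — this follows by dropping conjuncts from the photographing event's description.

(a), (d)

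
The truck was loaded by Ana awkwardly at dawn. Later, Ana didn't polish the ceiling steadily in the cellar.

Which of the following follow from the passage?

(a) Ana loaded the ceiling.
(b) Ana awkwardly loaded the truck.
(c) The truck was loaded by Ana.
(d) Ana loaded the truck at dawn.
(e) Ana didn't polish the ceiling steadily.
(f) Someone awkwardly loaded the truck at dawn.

(b), (c), (d), (f)

(a) Not entailed — Ana loaded the truck, not the ceiling; the ceiling belongs to the polishing event.
(b) Entailed — every conjunct here is already in the original loading event.
(c) Entailed — every conjunct here is already in the original loading event.
(d) Entailed — this follows by dropping conjuncts from the loading event's description.
(e) Not entailed — dropping 'in the cellar' under negation is not valid — the original leaves open that Ana polished the ceiling some other way.
(f) Entailed — every conjunct here is already in the original loading event.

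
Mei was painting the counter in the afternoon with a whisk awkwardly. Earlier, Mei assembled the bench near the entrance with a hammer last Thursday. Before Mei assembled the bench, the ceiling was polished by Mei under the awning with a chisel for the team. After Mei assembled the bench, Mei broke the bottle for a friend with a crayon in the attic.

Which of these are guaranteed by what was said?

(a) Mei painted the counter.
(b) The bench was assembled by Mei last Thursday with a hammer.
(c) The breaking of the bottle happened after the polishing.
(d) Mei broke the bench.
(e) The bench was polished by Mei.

(a) Not entailed — 'was painting' is progressive on an accomplishment; it does not entail the completed 'painted'.
(b) Entailed — this follows by dropping conjuncts from the assembling event's description.
(c) Entailed — the narrative places the polishing before the breaking.
(d) Not entailed — Mei broke the bottle, not the bench; the bench belongs to the assembling event.
(e) Not entailed — Mei polished the ceiling, not the bench; the bench belongs to the assembling event.

(b), (c)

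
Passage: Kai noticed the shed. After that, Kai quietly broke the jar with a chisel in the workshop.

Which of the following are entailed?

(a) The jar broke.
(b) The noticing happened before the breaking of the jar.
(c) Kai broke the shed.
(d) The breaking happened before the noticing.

(a) Entailed — 'Kai broke the jar' is causative; it entails the inchoative 'the jar broke'.
(b) Entailed — the narrative places the noticing before the breaking.
(c) Not entailed — Kai broke the jar, not the shed; the shed belongs to the noticing event.
(d) Not entailed — the narrative places the noticing before the breaking, not after.

(a), (b)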